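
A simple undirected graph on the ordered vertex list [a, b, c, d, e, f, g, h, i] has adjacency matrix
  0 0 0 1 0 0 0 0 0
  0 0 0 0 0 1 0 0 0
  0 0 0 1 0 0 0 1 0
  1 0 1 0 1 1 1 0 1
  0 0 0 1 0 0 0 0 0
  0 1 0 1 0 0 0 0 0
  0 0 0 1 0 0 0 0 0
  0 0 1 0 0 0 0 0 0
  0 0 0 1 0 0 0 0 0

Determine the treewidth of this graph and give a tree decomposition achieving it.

The largest bag has 2 vertices, giving width 1; this decomposition certifies tw(G) ≤ 1. Since G has at least one edge (e.g. d–c), it is not an edgeless graph, so tw(G) ≥ 1. The upper and lower bounds meet at 1, so that is the treewidth.

Treewidth 1.
Bags: B1 = {c, d}  B2 = {c, h}  B3 = {a, d}  B4 = {d, f}  B5 = {d, i}  B6 = {b, f}  B7 = {d, g}  B8 = {d, e}
Tree: B1–B2, B1–B3, B3–B4, B3–B5, B4–B6, B4–B7, B1–B8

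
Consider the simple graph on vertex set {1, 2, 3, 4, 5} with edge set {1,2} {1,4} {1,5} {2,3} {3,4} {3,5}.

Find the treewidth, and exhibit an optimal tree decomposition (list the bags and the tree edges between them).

Every bag has size at most 3, so the width is 3 − 1 = 2 and tw(G) ≤ 2. The edges 4–1–2–3–4 form a cycle, so G is not a tree and its treewidth is at least 2. Therefore the treewidth is 2.

Treewidth 2.
Bags: B1 = {1, 3, 4}  B2 = {1, 2, 3}  B3 = {1, 3, 5}
Tree: B1–B2, B2–B3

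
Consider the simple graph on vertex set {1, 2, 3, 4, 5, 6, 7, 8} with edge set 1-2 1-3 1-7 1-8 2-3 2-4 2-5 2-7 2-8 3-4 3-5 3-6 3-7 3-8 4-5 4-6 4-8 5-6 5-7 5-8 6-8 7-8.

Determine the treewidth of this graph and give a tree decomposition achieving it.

Treewidth 4.
One such decomposition:
Bags: B1 = {1, 2, 3, 7, 8}  B2 = {2, 3, 5, 7, 8}  B3 = {2, 3, 4, 5, 8}  B4 = {3, 4, 5, 6, 8}
Tree: B1–B2, B2–B3, B3–B4

Each bag holds 5 vertices, so the decomposition has width 4, which upper-bounds the treewidth. For the lower bound, the 5 vertices {1, 2, 3, 7, 8} are pairwise adjacent, and any tree decomposition puts a clique entirely inside one bag — forcing width ≥ 4. The upper and lower bounds meet at 4, so that is the treewidth.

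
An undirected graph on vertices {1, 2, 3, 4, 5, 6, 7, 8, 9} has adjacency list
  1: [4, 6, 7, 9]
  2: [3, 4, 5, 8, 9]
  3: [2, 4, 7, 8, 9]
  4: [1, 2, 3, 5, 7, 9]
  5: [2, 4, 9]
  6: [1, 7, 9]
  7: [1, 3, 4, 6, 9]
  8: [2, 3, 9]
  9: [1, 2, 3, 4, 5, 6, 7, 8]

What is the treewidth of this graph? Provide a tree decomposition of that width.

Every bag has size at most 4, so the width is 4 − 1 = 3 and tw(G) ≤ 3. On the other hand G contains the 4-clique {2, 3, 8, 9}. A clique must lie in a single bag of any decomposition, so no decomposition can have width below 3. Combining the bounds, tw(G) = 3.

Treewidth 3.
Bags: B1 = {2, 3, 4, 9}  B2 = {2, 3, 8, 9}  B3 = {3, 4, 7, 9}  B4 = {1, 4, 7, 9}  B5 = {1, 6, 7, 9}  B6 = {2, 4, 5, 9}
Tree: B1–B2, B1–B3, B3–B4, B4–B5, B1–B6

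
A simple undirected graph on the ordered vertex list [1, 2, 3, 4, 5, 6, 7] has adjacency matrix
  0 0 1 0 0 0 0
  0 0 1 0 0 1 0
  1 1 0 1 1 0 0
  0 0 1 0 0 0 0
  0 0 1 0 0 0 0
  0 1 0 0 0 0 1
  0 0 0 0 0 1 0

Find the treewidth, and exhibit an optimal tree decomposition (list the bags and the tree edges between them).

Treewidth 1.
One optimal decomposition is:
Bags: B1 = {2, 6}  B2 = {2, 3}  B3 = {3, 5}  B4 = {6, 7}  B5 = {3, 4}  B6 = {1, 3}
Tree: B1–B2, B2–B3, B1–B4, B3–B5, B5–B6

Each bag holds 2 vertices, so the decomposition has width 1, which upper-bounds the treewidth. G has an edge, so its treewidth is at least 1. The upper and lower bounds meet at 1, so that is the treewidth.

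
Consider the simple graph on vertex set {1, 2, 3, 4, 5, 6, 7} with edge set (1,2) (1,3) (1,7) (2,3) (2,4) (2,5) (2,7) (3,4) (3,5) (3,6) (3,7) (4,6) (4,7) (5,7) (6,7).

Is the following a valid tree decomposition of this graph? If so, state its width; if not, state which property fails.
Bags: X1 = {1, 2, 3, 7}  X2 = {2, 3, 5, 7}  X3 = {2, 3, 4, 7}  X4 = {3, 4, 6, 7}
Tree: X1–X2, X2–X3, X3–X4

Checking the three conditions: (i) the bags cover all of {1, 2, 3, 4, 5, 6, 7}; (ii) for each edge, some bag contains both endpoints; (iii) the bags containing any fixed vertex form a subtree. All hold, so the decomposition is valid with width 4 − 1 = 3.

Yes; width 3.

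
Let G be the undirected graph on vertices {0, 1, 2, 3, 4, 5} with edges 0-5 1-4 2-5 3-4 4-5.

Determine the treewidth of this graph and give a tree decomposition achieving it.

Treewidth 1.
One optimal decomposition is:
Bags: B1 = {4, 5}  B2 = {0, 5}  B3 = {3, 4}  B4 = {2, 5}  B5 = {1, 4}
Tree: B1–B2, B1–B3, B1–B4, B3–B5

Every bag has size at most 2, so the width is 2 − 1 = 1 and tw(G) ≤ 1. Since G has at least one edge (e.g. 4–5), it is not an edgeless graph, so tw(G) ≥ 1. Combining the bounds, tw(G) = 1.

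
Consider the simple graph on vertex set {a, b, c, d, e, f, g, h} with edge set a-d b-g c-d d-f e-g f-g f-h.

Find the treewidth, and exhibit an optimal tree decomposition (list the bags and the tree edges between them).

The largest bag has 2 vertices, giving width 1; this decomposition certifies tw(G) ≤ 1. G has an edge, so its treewidth is at least 1. Combining the bounds, tw(G) = 1.

Treewidth 1.
One such decomposition:
Bags: B1 = {e, g}  B2 = {f, g}  B3 = {d, f}  B4 = {b, g}  B5 = {c, d}  B6 = {f, h}  B7 = {a, d}
Tree: B1–B2, B2–B3, B1–B4, B3–B5, B3–B6, B5–B7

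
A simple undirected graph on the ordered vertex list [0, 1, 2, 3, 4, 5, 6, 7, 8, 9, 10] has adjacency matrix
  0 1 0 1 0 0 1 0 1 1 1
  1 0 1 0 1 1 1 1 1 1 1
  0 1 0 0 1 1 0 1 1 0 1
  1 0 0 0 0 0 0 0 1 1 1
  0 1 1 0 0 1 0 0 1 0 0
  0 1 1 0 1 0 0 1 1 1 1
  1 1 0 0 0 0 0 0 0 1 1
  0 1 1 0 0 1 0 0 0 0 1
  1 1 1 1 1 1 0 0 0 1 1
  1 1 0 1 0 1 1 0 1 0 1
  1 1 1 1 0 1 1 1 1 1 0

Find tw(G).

4

A width-4 tree decomposition is:
Bags: B1 = {1, 5, 8, 9, 10}  B2 = {1, 2, 5, 8, 10}  B3 = {0, 1, 8, 9, 10}  B4 = {1, 2, 4, 5, 8}  B5 = {0, 3, 8, 9, 10}  B6 = {1, 2, 5, 7, 10}  B7 = {0, 1, 6, 9, 10}
Tree: B1–B2, B1–B3, B2–B4, B3–B5, B2–B6, B3–B7
Every bag has size at most 5, so the width is 5 − 1 = 4 and tw(G) ≤ 4. On the other hand G contains the 5-clique {0, 1, 8, 9, 10}. A clique must lie in a single bag of any decomposition, so no decomposition can have width below 4. Hence tw(G) = 4 exactly.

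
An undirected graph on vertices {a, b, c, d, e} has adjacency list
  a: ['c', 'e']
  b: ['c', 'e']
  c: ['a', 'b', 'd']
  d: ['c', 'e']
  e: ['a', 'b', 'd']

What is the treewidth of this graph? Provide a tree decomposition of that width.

Every bag has size at most 3, so the width is 3 − 1 = 2 and tw(G) ≤ 2. For the lower bound, G contains the cycle b–c–a–e–b, so G is not a forest; only forests have treewidth ≤ 1, hence tw(G) ≥ 2. The upper and lower bounds meet at 2, so that is the treewidth.

Treewidth 2.
One optimal decomposition is:
Bags: B1 = {b, c, e}  B2 = {a, c, e}  B3 = {c, d, e}
Tree: B1–B2, B2–B3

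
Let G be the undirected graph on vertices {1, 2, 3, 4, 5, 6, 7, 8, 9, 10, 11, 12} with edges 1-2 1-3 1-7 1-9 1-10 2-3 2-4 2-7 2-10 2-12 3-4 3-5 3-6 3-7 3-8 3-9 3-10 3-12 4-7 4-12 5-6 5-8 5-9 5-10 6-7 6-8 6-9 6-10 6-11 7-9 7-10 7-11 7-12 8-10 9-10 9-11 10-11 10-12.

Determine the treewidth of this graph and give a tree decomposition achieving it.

Treewidth 4.
Bags: B1 = {1, 3, 7, 9, 10}  B2 = {3, 6, 7, 9, 10}  B3 = {3, 5, 6, 9, 10}  B4 = {1, 2, 3, 7, 10}  B5 = {2, 3, 7, 10, 12}  B6 = {2, 3, 4, 7, 12}  B7 = {6, 7, 9, 10, 11}  B8 = {3, 5, 6, 8, 10}
Tree: B1–B2, B2–B3, B1–B4, B4–B5, B5–B6, B2–B7, B3–B8

The largest bag has 5 vertices, giving width 4; this decomposition certifies tw(G) ≤ 4. On the other hand G contains the 5-clique {6, 7, 9, 10, 11}. A clique must lie in a single bag of any decomposition, so no decomposition can have width below 4. Combining the bounds, tw(G) = 4.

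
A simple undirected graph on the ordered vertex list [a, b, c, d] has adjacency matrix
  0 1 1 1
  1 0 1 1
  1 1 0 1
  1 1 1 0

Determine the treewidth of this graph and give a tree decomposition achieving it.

Treewidth 3.
One optimal decomposition is:
Bags: B1 = {a, b, c, d}
Tree: (single bag)

With just one bag of size 4, the width is 4 − 1 = 3, so tw(G) ≤ 3. For the lower bound, the 4 vertices {a, b, c, d} are pairwise adjacent, and any tree decomposition puts a clique entirely inside one bag — forcing width ≥ 3. Hence tw(G) = 3 exactly.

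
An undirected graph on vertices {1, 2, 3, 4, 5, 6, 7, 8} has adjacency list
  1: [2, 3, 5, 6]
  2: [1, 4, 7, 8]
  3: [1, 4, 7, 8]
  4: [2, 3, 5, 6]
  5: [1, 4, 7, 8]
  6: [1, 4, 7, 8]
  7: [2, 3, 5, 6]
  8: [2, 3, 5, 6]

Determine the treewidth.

A width-4 tree decomposition is:
Bags: B1 = {1, 2, 3, 5, 6}  B2 = {2, 3, 5, 6, 8}  B3 = {2, 3, 5, 6, 7}  B4 = {2, 3, 4, 5, 6}
Tree: B1–B2, B2–B3, B3–B4
The largest bag has 5 vertices, giving width 4; this decomposition certifies tw(G) ≤ 4. For the lower bound: the 5 vertex sets {1,3}, {2,8}, {6,7}, {5}, {4} are disjoint, each induces a connected subgraph, and every pair is joined by at least one edge of G. Contracting each set to a single vertex therefore yields K_{5} as a minor, and since treewidth is minor-monotone, tw(G) ≥ tw(K_{5}) = 4. Combining the bounds, tw(G) = 4.

4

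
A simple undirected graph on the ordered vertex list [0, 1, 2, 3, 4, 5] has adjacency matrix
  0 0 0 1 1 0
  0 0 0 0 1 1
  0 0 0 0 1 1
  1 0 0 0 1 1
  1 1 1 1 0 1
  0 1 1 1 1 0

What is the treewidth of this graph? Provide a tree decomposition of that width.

The largest bag has 3 vertices, giving width 2; this decomposition certifies tw(G) ≤ 2. For the lower bound, the 3 vertices {0, 3, 4} are pairwise adjacent, and any tree decomposition puts a clique entirely inside one bag — forcing width ≥ 2. The upper and lower bounds meet at 2, so that is the treewidth.

Treewidth 2.
One optimal decomposition is:
Bags: B1 = {3, 4, 5}  B2 = {2, 4, 5}  B3 = {1, 4, 5}  B4 = {0, 3, 4}
Tree: B1–B2, B1–B3, B1–B4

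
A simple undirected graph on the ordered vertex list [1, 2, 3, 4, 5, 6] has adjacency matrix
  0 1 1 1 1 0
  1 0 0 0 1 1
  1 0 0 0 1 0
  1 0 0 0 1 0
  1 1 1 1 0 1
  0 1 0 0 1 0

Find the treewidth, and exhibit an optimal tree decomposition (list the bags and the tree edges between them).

Every bag has size at most 3, so the width is 3 − 1 = 2 and tw(G) ≤ 2. Conversely, {1, 2, 5} is a clique of size 3, and the vertices of any clique must share a bag in every tree decomposition; so some bag has ≥ 3 vertices and tw(G) ≥ 2. The upper and lower bounds meet at 2, so that is the treewidth.

Treewidth 2.
Bags: B1 = {1, 2, 5}  B2 = {2, 5, 6}  B3 = {1, 4, 5}  B4 = {1, 3, 5}
Tree: B1–B2, B1–B3, B3–B4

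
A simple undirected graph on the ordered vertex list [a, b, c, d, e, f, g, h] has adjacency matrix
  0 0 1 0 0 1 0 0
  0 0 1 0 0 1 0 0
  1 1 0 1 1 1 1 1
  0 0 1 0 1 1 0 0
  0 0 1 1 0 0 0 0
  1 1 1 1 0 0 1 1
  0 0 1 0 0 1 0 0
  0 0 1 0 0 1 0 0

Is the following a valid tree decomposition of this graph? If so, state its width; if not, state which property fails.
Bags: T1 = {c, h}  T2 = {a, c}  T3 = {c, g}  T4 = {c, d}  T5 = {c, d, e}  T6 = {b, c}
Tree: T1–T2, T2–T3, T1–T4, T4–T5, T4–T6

No — vertex f appears in no bag.

A tree decomposition must satisfy three properties: every vertex lies in some bag; for every edge, both endpoints lie together in some bag; and for every vertex, the bags containing it form a connected subtree. Here vertex f appears in no bag, so the decomposition is invalid.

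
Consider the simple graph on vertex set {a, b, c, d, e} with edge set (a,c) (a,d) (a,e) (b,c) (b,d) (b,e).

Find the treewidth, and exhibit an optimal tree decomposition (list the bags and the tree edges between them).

Each bag holds 3 vertices, so the decomposition has width 2, which upper-bounds the treewidth. Since a–d–b–c–a is a cycle in G, G is not acyclic. Forests are exactly the graphs of treewidth ≤ 1, so tw(G) ≥ 2. Combining the bounds, tw(G) = 2.

Treewidth 2.
One optimal decomposition is:
Bags: B1 = {a, b, d}  B2 = {a, b, c}  B3 = {a, b, e}
Tree: B1–B2, B2–B3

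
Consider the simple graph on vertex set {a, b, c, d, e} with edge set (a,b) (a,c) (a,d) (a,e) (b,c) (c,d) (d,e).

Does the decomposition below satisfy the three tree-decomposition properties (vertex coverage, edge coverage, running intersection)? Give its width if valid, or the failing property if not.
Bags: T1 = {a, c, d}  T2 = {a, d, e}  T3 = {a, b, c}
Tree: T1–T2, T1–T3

Yes; width 2.

Every vertex of G appears in some bag (union = {a, b, c, d, e}); every edge is covered by a bag; and for each vertex v the set of bags containing v is connected in the bag tree. The decomposition is therefore valid. The largest bag has 3 vertices, so the width is 2.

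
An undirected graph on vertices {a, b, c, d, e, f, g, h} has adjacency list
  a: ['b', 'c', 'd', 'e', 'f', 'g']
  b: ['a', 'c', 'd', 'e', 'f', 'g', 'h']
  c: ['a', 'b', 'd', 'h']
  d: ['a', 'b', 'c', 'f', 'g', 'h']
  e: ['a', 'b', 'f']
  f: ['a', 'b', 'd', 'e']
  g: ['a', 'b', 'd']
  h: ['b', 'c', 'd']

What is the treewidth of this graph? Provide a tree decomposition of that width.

Every bag has size at most 4, so the width is 4 − 1 = 3 and tw(G) ≤ 3. For the lower bound, the 4 vertices {b, c, d, h} are pairwise adjacent, and any tree decomposition puts a clique entirely inside one bag — forcing width ≥ 3. Hence tw(G) = 3 exactly.

Treewidth 3.
One optimal decomposition is:
Bags: B1 = {a, b, e, f}  B2 = {a, b, d, f}  B3 = {a, b, c, d}  B4 = {b, c, d, h}  B5 = {a, b, d, g}
Tree: B1–B2, B2–B3, B3–B4, B3–B5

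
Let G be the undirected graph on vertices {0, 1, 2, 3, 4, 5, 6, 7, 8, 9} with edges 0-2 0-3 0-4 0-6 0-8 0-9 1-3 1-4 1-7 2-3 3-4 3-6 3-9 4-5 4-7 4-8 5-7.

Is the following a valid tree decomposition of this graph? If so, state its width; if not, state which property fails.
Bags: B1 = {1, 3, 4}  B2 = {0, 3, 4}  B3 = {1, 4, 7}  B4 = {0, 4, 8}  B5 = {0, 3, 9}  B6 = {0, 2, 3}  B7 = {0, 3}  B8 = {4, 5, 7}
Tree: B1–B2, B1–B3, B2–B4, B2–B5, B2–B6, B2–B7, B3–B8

A tree decomposition must satisfy three properties: every vertex lies in some bag; for every edge, both endpoints lie together in some bag; and for every vertex, the bags containing it form a connected subtree. Here vertex 6 appears in no bag, so the decomposition is invalid.

No — vertex 6 appears in no bag.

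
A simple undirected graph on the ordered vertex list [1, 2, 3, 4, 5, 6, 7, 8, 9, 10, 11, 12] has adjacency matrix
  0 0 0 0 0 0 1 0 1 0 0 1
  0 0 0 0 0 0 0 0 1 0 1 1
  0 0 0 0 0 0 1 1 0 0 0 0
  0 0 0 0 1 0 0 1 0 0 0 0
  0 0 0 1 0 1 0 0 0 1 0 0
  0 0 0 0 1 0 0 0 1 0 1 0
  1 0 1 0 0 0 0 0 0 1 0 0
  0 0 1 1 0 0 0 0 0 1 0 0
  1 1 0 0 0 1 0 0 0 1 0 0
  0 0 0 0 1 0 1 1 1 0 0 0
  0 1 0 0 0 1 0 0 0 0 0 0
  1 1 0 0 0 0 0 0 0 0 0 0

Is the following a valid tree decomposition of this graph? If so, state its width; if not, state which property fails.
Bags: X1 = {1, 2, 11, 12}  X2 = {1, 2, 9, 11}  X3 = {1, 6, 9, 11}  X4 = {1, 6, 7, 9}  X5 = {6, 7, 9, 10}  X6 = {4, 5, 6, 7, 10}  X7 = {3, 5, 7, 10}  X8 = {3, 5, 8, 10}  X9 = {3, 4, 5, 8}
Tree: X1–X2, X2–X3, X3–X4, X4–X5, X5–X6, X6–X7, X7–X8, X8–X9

A tree decomposition must satisfy three properties: every vertex lies in some bag; for every edge, both endpoints lie together in some bag; and for every vertex, the bags containing it form a connected subtree. Here bags containing vertex 4 are not connected in the tree, so the decomposition is invalid.

No — bags containing vertex 4 are not connected in the tree.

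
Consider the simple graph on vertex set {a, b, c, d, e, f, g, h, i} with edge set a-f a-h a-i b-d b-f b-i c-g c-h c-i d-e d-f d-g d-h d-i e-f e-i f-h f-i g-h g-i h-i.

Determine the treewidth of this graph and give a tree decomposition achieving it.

Each bag holds 4 vertices, so the decomposition has width 3, which upper-bounds the treewidth. Conversely, {d, g, h, i} is a clique of size 4, and the vertices of any clique must share a bag in every tree decomposition; so some bag has ≥ 4 vertices and tw(G) ≥ 3. The upper and lower bounds meet at 3, so that is the treewidth.

Treewidth 3.
One optimal decomposition is:
Bags: B1 = {d, f, h, i}  B2 = {a, f, h, i}  B3 = {b, d, f, i}  B4 = {d, g, h, i}  B5 = {d, e, f, i}  B6 = {c, g, h, i}
Tree: B1–B2, B1–B3, B1–B4, B3–B5, B4–B6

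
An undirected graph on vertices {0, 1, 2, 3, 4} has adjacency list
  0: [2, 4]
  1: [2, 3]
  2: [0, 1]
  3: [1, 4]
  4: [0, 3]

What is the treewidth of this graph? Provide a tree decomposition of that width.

Treewidth 2.
Bags: B1 = {1, 3, 4}  B2 = {0, 1, 4}  B3 = {0, 1, 2}
Tree: B1–B2, B2–B3

Every bag has size at most 3, so the width is 3 − 1 = 2 and tw(G) ≤ 2. The edges 1–3–4–0–2–1 form a cycle, so G is not a tree and its treewidth is at least 2. Therefore the treewidth is 2.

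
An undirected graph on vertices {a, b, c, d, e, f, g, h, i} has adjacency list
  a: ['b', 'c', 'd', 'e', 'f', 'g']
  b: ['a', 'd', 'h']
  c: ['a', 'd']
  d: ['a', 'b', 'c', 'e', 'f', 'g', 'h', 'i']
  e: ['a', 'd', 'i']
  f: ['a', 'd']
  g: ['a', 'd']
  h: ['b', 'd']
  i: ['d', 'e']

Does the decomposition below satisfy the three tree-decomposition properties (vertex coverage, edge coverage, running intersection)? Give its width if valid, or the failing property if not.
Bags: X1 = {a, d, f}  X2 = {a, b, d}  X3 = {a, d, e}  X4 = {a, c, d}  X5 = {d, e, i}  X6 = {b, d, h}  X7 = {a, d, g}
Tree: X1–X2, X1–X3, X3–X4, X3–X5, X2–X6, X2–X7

Yes; width 2.

Every vertex of G appears in some bag (union = {a, b, c, d, e, f, g, h, i}); every edge is covered by a bag; and for each vertex v the set of bags containing v is connected in the bag tree. The decomposition is therefore valid. The largest bag has 3 vertices, so the width is 2.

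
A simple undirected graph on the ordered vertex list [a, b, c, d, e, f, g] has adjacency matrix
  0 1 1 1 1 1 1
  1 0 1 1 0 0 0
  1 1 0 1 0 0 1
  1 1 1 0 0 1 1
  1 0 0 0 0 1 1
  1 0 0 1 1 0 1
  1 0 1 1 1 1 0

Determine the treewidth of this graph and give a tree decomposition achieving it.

The largest bag has 4 vertices, giving width 3; this decomposition certifies tw(G) ≤ 3. On the other hand G contains the 4-clique {a, c, d, g}. A clique must lie in a single bag of any decomposition, so no decomposition can have width below 3. Therefore the treewidth is 3.

Treewidth 3.
One such decomposition:
Bags: B1 = {a, c, d, g}  B2 = {a, b, c, d}  B3 = {a, d, f, g}  B4 = {a, e, f, g}
Tree: B1–B2, B1–B3, B3–B4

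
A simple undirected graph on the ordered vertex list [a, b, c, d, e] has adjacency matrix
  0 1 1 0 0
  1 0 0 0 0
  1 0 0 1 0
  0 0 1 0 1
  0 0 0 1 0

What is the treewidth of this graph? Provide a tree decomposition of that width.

Treewidth 1.
Bags: B1 = {d, e}  B2 = {c, d}  B3 = {a, c}  B4 = {a, b}
Tree: B1–B2, B2–B3, B3–B4

Every bag has size at most 2, so the width is 2 − 1 = 1 and tw(G) ≤ 1. G has an edge, so its treewidth is at least 1. The upper and lower bounds meet at 1, so that is the treewidth.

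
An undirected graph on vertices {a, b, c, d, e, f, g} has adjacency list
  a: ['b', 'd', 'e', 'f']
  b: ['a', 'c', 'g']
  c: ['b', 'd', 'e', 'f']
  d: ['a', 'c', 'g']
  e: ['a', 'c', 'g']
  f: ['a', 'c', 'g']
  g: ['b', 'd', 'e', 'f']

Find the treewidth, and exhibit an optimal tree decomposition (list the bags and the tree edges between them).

Treewidth 3.
One such decomposition:
Bags: B1 = {a, c, f, g}  B2 = {a, c, e, g}  B3 = {a, b, c, g}  B4 = {a, c, d, g}
Tree: B1–B2, B2–B3, B3–B4

The largest bag has 4 vertices, giving width 3; this decomposition certifies tw(G) ≤ 3. For the lower bound: the 4 vertex sets {f,g}, {c,e}, {a}, {b} are disjoint, each induces a connected subgraph, and every pair is joined by at least one edge of G. Contracting each set to a single vertex therefore yields K_{4} as a minor, and since treewidth is minor-monotone, tw(G) ≥ tw(K_{4}) = 3. Combining the bounds, tw(G) = 3.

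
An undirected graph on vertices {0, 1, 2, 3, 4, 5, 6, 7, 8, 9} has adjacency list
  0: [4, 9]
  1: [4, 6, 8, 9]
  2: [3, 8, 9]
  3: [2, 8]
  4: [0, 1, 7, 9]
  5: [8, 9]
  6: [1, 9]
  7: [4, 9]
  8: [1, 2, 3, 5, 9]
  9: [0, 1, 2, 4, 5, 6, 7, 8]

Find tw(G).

2

A width-2 tree decomposition is:
Bags: B1 = {1, 8, 9}  B2 = {1, 6, 9}  B3 = {1, 4, 9}  B4 = {2, 8, 9}  B5 = {4, 7, 9}  B6 = {5, 8, 9}  B7 = {0, 4, 9}  B8 = {2, 3, 8}
Tree: B1–B2, B1–B3, B1–B4, B3–B5, B4–B6, B5–B7, B4–B8
Each bag holds 3 vertices, so the decomposition has width 2, which upper-bounds the treewidth. Conversely, {0, 4, 9} is a clique of size 3, and the vertices of any clique must share a bag in every tree decomposition; so some bag has ≥ 3 vertices and tw(G) ≥ 2. Therefore the treewidth is 2.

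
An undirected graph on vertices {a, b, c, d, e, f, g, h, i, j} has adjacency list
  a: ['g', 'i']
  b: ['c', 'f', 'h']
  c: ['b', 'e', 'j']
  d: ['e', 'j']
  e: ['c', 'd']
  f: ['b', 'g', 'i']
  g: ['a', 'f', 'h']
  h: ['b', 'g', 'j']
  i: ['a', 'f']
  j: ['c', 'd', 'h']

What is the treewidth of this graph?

2

A width-2 tree decomposition is:
Bags: B1 = {d, e, j}  B2 = {c, e, j}  B3 = {c, h, j}  B4 = {b, c, h}  B5 = {b, g, h}  B6 = {b, f, g}  B7 = {a, f, g}  B8 = {a, f, i}
Tree: B1–B2, B2–B3, B3–B4, B4–B5, B5–B6, B6–B7, B7–B8
Each bag holds 3 vertices, so the decomposition has width 2, which upper-bounds the treewidth. For the lower bound, G contains the cycle d–e–c–j–d, so G is not a forest; only forests have treewidth ≤ 1, hence tw(G) ≥ 2. The upper and lower bounds meet at 2, so that is the treewidth.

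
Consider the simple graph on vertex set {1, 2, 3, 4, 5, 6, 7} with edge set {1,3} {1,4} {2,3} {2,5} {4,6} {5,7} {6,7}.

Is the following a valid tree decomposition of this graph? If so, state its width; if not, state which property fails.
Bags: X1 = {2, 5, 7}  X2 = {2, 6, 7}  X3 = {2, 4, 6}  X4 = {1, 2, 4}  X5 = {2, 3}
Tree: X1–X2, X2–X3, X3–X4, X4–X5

A tree decomposition must satisfy three properties: every vertex lies in some bag; for every edge, both endpoints lie together in some bag; and for every vertex, the bags containing it form a connected subtree. Here edge (1,3) lies in no bag, so the decomposition is invalid.

No — edge (1,3) lies in no bag.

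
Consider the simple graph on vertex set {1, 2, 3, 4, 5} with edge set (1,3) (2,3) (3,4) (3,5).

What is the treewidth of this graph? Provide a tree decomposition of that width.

Each bag holds 2 vertices, so the decomposition has width 1, which upper-bounds the treewidth. Any graph with an edge has treewidth ≥ 1, and G has the edge 2–3. Hence tw(G) = 1 exactly.

Treewidth 1.
One such decomposition:
Bags: B1 = {2, 3}  B2 = {1, 3}  B3 = {3, 4}  B4 = {3, 5}
Tree: B1–B2, B2–B3, B3–B4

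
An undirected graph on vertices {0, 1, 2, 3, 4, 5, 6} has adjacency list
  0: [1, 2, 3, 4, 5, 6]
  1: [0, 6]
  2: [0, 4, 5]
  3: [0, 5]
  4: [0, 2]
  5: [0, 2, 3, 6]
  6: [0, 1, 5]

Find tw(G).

2

A width-2 tree decomposition is:
Bags: B1 = {0, 5, 6}  B2 = {0, 2, 5}  B3 = {0, 3, 5}  B4 = {0, 1, 6}  B5 = {0, 2, 4}
Tree: B1–B2, B2–B3, B1–B4, B2–B5
Each bag holds 3 vertices, so the decomposition has width 2, which upper-bounds the treewidth. Conversely, {0, 1, 6} is a clique of size 3, and the vertices of any clique must share a bag in every tree decomposition; so some bag has ≥ 3 vertices and tw(G) ≥ 2. Combining the bounds, tw(G) = 2.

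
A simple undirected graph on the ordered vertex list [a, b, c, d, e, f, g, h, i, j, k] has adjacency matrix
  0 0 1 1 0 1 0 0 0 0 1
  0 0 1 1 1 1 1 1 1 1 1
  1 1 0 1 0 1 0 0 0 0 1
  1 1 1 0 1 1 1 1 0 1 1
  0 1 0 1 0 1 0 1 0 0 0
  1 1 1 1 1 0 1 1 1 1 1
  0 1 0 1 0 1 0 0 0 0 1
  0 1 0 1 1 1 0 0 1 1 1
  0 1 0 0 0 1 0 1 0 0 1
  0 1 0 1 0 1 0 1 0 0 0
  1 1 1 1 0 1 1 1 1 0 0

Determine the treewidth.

4

A width-4 tree decomposition is:
Bags: B1 = {b, d, f, h, k}  B2 = {b, d, f, g, k}  B3 = {b, c, d, f, k}  B4 = {b, d, e, f, h}  B5 = {a, c, d, f, k}  B6 = {b, f, h, i, k}  B7 = {b, d, f, h, j}
Tree: B1–B2, B1–B3, B1–B4, B3–B5, B1–B6, B1–B7
Every bag has size at most 5, so the width is 5 − 1 = 4 and tw(G) ≤ 4. Conversely, {a, c, d, f, k} is a clique of size 5, and the vertices of any clique must share a bag in every tree decomposition; so some bag has ≥ 5 vertices and tw(G) ≥ 4. The upper and lower bounds meet at 4, so that is the treewidth.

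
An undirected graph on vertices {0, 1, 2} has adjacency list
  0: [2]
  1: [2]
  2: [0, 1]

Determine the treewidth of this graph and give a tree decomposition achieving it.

Each bag holds 2 vertices, so the decomposition has width 1, which upper-bounds the treewidth. G has an edge, so its treewidth is at least 1. The upper and lower bounds meet at 1, so that is the treewidth.

Treewidth 1.
One optimal decomposition is:
Bags: B1 = {0, 2}  B2 = {1, 2}
Tree: B1–B2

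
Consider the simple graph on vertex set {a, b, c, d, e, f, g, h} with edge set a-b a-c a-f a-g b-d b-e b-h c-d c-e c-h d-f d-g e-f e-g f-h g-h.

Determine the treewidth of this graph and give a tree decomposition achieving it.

The largest bag has 5 vertices, giving width 4; this decomposition certifies tw(G) ≤ 4. For the lower bound: the 5 vertex sets {d,g}, {c,h}, {a,f}, {b}, {e} are disjoint, each induces a connected subgraph, and every pair is joined by at least one edge of G. Contracting each set to a single vertex therefore yields K_{5} as a minor, and since treewidth is minor-monotone, tw(G) ≥ tw(K_{5}) = 4. Hence tw(G) = 4 exactly.

Treewidth 4.
Bags: B1 = {b, c, d, f, g}  B2 = {b, c, f, g, h}  B3 = {a, b, c, f, g}  B4 = {b, c, e, f, g}
Tree: B1–B2, B2–B3, B3–B4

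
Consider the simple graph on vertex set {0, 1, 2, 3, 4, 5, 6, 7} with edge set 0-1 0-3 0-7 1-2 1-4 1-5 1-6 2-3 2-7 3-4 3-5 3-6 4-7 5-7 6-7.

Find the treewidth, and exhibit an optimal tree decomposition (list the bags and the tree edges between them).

The largest bag has 4 vertices, giving width 3; this decomposition certifies tw(G) ≤ 3. For the lower bound: the 4 vertex sets {6,7}, {1,4}, {3}, {0} are disjoint, each induces a connected subgraph, and every pair is joined by at least one edge of G. Contracting each set to a single vertex therefore yields K_{4} as a minor, and since treewidth is minor-monotone, tw(G) ≥ tw(K_{4}) = 3. Combining the bounds, tw(G) = 3.

Treewidth 3.
One optimal decomposition is:
Bags: B1 = {1, 3, 6, 7}  B2 = {1, 3, 4, 7}  B3 = {0, 1, 3, 7}  B4 = {1, 3, 5, 7}  B5 = {1, 2, 3, 7}
Tree: B1–B2, B2–B3, B3–B4, B4–B5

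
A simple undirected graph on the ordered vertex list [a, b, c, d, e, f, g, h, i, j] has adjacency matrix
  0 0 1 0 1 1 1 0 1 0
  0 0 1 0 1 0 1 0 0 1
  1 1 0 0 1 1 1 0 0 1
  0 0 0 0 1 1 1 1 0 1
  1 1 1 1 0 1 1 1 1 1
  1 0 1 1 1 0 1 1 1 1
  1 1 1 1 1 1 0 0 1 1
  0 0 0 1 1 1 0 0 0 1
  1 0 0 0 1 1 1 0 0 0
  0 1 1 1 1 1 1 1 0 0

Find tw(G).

4

A width-4 tree decomposition is:
Bags: B1 = {a, c, e, f, g}  B2 = {c, e, f, g, j}  B3 = {a, e, f, g, i}  B4 = {d, e, f, g, j}  B5 = {b, c, e, g, j}  B6 = {d, e, f, h, j}
Tree: B1–B2, B1–B3, B2–B4, B2–B5, B4–B6
The largest bag has 5 vertices, giving width 4; this decomposition certifies tw(G) ≤ 4. On the other hand G contains the 5-clique {d, e, f, g, j}. A clique must lie in a single bag of any decomposition, so no decomposition can have width below 4. Hence tw(G) = 4 exactly.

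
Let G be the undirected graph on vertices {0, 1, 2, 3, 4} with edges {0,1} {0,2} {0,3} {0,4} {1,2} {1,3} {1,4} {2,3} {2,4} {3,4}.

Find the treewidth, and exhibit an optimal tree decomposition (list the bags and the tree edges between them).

Treewidth 4.
One optimal decomposition is:
Bags: B1 = {0, 1, 2, 3, 4}
Tree: (single bag)

A single bag containing all 5 vertices is trivially a valid decomposition of width 4. Conversely, {0, 1, 2, 3, 4} is a clique of size 5, and the vertices of any clique must share a bag in every tree decomposition; so some bag has ≥ 5 vertices and tw(G) ≥ 4. The upper and lower bounds meet at 4, so that is the treewidth.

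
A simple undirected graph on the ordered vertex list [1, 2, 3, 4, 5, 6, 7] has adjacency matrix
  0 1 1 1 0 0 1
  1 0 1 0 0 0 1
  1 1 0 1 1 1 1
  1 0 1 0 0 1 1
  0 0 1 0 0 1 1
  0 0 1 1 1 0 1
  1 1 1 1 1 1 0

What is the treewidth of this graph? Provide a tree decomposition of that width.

The largest bag has 4 vertices, giving width 3; this decomposition certifies tw(G) ≤ 3. On the other hand G contains the 4-clique {1, 2, 3, 7}. A clique must lie in a single bag of any decomposition, so no decomposition can have width below 3. Hence tw(G) = 3 exactly.

Treewidth 3.
One optimal decomposition is:
Bags: B1 = {3, 4, 6, 7}  B2 = {3, 5, 6, 7}  B3 = {1, 3, 4, 7}  B4 = {1, 2, 3, 7}
Tree: B1–B2, B1–B3, B3–B4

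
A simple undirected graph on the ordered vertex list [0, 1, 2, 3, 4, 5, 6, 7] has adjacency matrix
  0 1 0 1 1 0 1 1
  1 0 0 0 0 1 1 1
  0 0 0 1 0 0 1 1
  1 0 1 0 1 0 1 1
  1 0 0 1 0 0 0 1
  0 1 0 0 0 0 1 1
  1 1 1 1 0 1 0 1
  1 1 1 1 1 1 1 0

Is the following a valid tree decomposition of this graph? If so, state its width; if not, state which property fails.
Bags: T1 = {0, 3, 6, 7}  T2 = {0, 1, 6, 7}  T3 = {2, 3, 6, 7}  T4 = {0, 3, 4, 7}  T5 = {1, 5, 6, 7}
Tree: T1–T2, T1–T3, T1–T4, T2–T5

Checking the three conditions: (i) the bags cover all of {0, 1, 2, 3, 4, 5, 6, 7}; (ii) for each edge, some bag contains both endpoints; (iii) the bags containing any fixed vertex form a subtree. All hold, so the decomposition is valid with width 4 − 1 = 3.

Yes; width 3.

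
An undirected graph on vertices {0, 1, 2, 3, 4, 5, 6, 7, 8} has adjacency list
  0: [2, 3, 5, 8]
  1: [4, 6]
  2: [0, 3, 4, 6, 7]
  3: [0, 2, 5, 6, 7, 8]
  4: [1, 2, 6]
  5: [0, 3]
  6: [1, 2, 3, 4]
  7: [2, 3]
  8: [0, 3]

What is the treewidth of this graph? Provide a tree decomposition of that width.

Every bag has size at most 3, so the width is 3 − 1 = 2 and tw(G) ≤ 2. Conversely, {1, 4, 6} is a clique of size 3, and the vertices of any clique must share a bag in every tree decomposition; so some bag has ≥ 3 vertices and tw(G) ≥ 2. Hence tw(G) = 2 exactly.

Treewidth 2.
One optimal decomposition is:
Bags: B1 = {0, 2, 3}  B2 = {2, 3, 6}  B3 = {2, 3, 7}  B4 = {0, 3, 8}  B5 = {2, 4, 6}  B6 = {1, 4, 6}  B7 = {0, 3, 5}
Tree: B1–B2, B2–B3, B1–B4, B2–B5, B5–B6, B1–B7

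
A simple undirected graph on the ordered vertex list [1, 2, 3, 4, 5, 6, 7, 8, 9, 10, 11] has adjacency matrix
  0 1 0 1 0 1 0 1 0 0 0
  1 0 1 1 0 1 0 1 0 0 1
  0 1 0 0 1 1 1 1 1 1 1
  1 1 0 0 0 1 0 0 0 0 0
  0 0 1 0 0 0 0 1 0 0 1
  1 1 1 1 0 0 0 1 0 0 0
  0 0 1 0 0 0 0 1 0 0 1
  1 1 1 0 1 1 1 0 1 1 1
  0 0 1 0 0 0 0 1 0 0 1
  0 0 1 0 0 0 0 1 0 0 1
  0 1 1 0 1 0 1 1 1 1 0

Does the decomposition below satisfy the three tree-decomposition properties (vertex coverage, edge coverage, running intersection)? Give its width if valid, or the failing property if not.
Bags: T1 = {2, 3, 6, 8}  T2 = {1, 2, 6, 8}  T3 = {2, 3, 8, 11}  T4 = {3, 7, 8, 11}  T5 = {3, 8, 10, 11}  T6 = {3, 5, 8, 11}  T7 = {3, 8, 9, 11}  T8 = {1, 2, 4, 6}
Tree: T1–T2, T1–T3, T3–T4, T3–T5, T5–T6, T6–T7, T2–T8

Yes; width 3.

Checking the three conditions: (i) the bags cover all of {1, 2, 3, 4, 5, 6, 7, 8, 9, 10, 11}; (ii) for each edge, some bag contains both endpoints; (iii) the bags containing any fixed vertex form a subtree. All hold, so the decomposition is valid with width 4 − 1 = 3.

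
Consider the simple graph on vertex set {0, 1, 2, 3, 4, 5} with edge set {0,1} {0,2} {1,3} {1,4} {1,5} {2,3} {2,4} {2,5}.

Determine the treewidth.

A width-2 tree decomposition is:
Bags: B1 = {1, 2, 5}  B2 = {1, 2, 4}  B3 = {1, 2, 3}  B4 = {0, 1, 2}
Tree: B1–B2, B2–B3, B3–B4
The largest bag has 3 vertices, giving width 2; this decomposition certifies tw(G) ≤ 2. Since 5–1–4–2–5 is a cycle in G, G is not acyclic. Forests are exactly the graphs of treewidth ≤ 1, so tw(G) ≥ 2. Combining the bounds, tw(G) = 2.

2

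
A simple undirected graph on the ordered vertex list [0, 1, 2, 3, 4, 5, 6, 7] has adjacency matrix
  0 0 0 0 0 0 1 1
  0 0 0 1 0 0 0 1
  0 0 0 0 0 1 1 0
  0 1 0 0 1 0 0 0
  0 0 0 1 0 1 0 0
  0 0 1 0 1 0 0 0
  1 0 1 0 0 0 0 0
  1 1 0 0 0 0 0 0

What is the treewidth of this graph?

2

A width-2 tree decomposition is:
Bags: B1 = {2, 4, 5}  B2 = {2, 3, 4}  B3 = {1, 2, 3}  B4 = {1, 2, 7}  B5 = {0, 2, 7}  B6 = {0, 2, 6}
Tree: B1–B2, B2–B3, B3–B4, B4–B5, B5–B6
Every bag has size at most 3, so the width is 3 − 1 = 2 and tw(G) ≤ 2. For the lower bound, G contains the cycle 2–5–4–3–1–7–0–6–2, so G is not a forest; only forests have treewidth ≤ 1, hence tw(G) ≥ 2. The upper and lower bounds meet at 2, so that is the treewidth.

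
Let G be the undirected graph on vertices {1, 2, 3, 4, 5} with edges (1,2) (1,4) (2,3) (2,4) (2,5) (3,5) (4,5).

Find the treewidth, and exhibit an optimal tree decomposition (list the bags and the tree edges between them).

Each bag holds 3 vertices, so the decomposition has width 2, which upper-bounds the treewidth. For the lower bound, the 3 vertices {2, 3, 5} are pairwise adjacent, and any tree decomposition puts a clique entirely inside one bag — forcing width ≥ 2. The upper and lower bounds meet at 2, so that is the treewidth.

Treewidth 2.
One optimal decomposition is:
Bags: B1 = {2, 4, 5}  B2 = {1, 2, 4}  B3 = {2, 3, 5}
Tree: B1–B2, B1–B3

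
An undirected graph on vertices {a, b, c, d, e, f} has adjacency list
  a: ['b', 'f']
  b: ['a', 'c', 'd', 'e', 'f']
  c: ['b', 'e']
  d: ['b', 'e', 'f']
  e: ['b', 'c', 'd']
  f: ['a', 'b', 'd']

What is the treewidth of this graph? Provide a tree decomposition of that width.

Every bag has size at most 3, so the width is 3 − 1 = 2 and tw(G) ≤ 2. On the other hand G contains the 3-clique {b, d, e}. A clique must lie in a single bag of any decomposition, so no decomposition can have width below 2. The upper and lower bounds meet at 2, so that is the treewidth.

Treewidth 2.
Bags: B1 = {b, d, e}  B2 = {b, d, f}  B3 = {a, b, f}  B4 = {b, c, e}
Tree: B1–B2, B2–B3, B1–B4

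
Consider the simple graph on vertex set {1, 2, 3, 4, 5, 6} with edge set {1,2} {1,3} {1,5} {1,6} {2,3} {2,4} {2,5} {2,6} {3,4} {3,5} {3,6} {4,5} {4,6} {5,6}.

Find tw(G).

A width-4 tree decomposition is:
Bags: B1 = {2, 3, 4, 5, 6}  B2 = {1, 2, 3, 5, 6}
Tree: B1–B2
Every bag has size at most 5, so the width is 5 − 1 = 4 and tw(G) ≤ 4. On the other hand G contains the 5-clique {1, 2, 3, 5, 6}. A clique must lie in a single bag of any decomposition, so no decomposition can have width below 4. Combining the bounds, tw(G) = 4.

4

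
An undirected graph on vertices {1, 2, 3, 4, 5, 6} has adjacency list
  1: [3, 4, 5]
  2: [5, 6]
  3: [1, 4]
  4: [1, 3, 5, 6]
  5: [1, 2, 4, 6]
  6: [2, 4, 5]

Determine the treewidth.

A width-2 tree decomposition is:
Bags: B1 = {4, 5, 6}  B2 = {1, 4, 5}  B3 = {1, 3, 4}  B4 = {2, 5, 6}
Tree: B1–B2, B2–B3, B1–B4
Each bag holds 3 vertices, so the decomposition has width 2, which upper-bounds the treewidth. For the lower bound, the 3 vertices {2, 5, 6} are pairwise adjacent, and any tree decomposition puts a clique entirely inside one bag — forcing width ≥ 2. Therefore the treewidth is 2.

2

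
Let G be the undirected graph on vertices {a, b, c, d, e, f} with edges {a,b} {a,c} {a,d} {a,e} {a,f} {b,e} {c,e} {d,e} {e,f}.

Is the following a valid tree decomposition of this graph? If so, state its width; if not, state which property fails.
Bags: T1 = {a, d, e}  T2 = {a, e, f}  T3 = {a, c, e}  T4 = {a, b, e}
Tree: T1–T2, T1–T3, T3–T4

Yes; width 2.

Checking the three conditions: (i) the bags cover all of {a, b, c, d, e, f}; (ii) for each edge, some bag contains both endpoints; (iii) the bags containing any fixed vertex form a subtree. All hold, so the decomposition is valid with width 3 − 1 = 2.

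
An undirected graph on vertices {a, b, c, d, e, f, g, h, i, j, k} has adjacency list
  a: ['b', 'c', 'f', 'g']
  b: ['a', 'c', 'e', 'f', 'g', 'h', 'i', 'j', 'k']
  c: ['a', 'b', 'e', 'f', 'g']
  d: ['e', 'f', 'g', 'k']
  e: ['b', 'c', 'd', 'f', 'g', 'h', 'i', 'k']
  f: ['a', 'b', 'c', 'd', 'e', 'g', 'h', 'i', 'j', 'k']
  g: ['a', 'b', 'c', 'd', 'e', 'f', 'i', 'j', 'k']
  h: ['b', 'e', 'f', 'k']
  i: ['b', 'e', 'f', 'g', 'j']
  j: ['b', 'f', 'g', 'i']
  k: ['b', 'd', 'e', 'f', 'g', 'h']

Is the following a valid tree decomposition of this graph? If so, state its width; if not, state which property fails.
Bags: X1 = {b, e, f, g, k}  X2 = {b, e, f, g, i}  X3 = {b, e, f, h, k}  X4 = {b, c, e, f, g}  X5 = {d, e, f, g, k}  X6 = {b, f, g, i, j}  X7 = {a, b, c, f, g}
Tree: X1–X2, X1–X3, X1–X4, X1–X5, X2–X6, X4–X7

Yes; width 4.

Checking the three conditions: (i) the bags cover all of {a, b, c, d, e, f, g, h, i, j, k}; (ii) for each edge, some bag contains both endpoints; (iii) the bags containing any fixed vertex form a subtree. All hold, so the decomposition is valid with width 5 − 1 = 4.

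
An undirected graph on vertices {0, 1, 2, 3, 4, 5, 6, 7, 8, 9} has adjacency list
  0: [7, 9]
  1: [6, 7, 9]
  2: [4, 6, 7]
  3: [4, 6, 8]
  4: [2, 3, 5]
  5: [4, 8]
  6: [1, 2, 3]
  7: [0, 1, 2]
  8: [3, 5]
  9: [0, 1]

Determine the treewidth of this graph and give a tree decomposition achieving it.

The largest bag has 3 vertices, giving width 2; this decomposition certifies tw(G) ≤ 2. For the lower bound, G contains the cycle 9–0–7–1–9, so G is not a forest; only forests have treewidth ≤ 1, hence tw(G) ≥ 2. The upper and lower bounds meet at 2, so that is the treewidth.

Treewidth 2.
One optimal decomposition is:
Bags: B1 = {0, 1, 9}  B2 = {0, 1, 7}  B3 = {1, 6, 7}  B4 = {2, 6, 7}  B5 = {2, 3, 6}  B6 = {2, 3, 4}  B7 = {3, 4, 8}  B8 = {4, 5, 8}
Tree: B1–B2, B2–B3, B3–B4, B4–B5, B5–B6, B6–B7, B7–B8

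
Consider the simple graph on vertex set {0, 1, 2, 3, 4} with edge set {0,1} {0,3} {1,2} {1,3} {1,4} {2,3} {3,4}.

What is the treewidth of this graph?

A width-2 tree decomposition is:
Bags: B1 = {0, 1, 3}  B2 = {1, 2, 3}  B3 = {1, 3, 4}
Tree: B1–B2, B1–B3
Every bag has size at most 3, so the width is 3 − 1 = 2 and tw(G) ≤ 2. For the lower bound, the 3 vertices {0, 1, 3} are pairwise adjacent, and any tree decomposition puts a clique entirely inside one bag — forcing width ≥ 2. Combining the bounds, tw(G) = 2.

2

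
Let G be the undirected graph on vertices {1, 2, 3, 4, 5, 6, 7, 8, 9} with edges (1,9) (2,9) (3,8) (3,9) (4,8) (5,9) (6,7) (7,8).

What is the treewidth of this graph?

1

A width-1 tree decomposition is:
Bags: B1 = {1, 9}  B2 = {3, 9}  B3 = {2, 9}  B4 = {3, 8}  B5 = {4, 8}  B6 = {7, 8}  B7 = {6, 7}  B8 = {5, 9}
Tree: B1–B2, B2–B3, B2–B4, B4–B5, B4–B6, B6–B7, B2–B8
Every bag has size at most 2, so the width is 2 − 1 = 1 and tw(G) ≤ 1. G has an edge, so its treewidth is at least 1. Therefore the treewidth is 1.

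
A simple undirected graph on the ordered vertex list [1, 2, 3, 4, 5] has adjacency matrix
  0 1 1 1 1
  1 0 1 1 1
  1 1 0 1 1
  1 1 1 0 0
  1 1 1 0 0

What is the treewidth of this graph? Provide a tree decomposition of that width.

The largest bag has 4 vertices, giving width 3; this decomposition certifies tw(G) ≤ 3. On the other hand G contains the 4-clique {1, 2, 3, 4}. A clique must lie in a single bag of any decomposition, so no decomposition can have width below 3. Therefore the treewidth is 3.

Treewidth 3.
One optimal decomposition is:
Bags: B1 = {1, 2, 3, 4}  B2 = {1, 2, 3, 5}
Tree: B1–B2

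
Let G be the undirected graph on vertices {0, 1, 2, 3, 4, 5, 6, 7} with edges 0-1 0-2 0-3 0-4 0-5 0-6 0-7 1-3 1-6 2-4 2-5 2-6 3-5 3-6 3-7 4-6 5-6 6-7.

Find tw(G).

3

A width-3 tree decomposition is:
Bags: B1 = {0, 3, 5, 6}  B2 = {0, 1, 3, 6}  B3 = {0, 3, 6, 7}  B4 = {0, 2, 5, 6}  B5 = {0, 2, 4, 6}
Tree: B1–B2, B1–B3, B1–B4, B4–B5
Every bag has size at most 4, so the width is 4 − 1 = 3 and tw(G) ≤ 3. For the lower bound, the 4 vertices {0, 2, 4, 6} are pairwise adjacent, and any tree decomposition puts a clique entirely inside one bag — forcing width ≥ 3. The upper and lower bounds meet at 3, so that is the treewidth.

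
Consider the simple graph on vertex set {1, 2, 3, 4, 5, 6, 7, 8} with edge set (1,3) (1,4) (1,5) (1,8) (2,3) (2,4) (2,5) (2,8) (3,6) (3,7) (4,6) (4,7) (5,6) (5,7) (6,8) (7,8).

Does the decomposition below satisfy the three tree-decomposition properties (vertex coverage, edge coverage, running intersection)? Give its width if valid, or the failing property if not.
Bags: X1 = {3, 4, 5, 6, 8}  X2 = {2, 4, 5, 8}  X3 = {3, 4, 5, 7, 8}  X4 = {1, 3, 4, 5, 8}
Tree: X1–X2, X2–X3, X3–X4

No — edge (3,2) lies in no bag.

A tree decomposition must satisfy three properties: every vertex lies in some bag; for every edge, both endpoints lie together in some bag; and for every vertex, the bags containing it form a connected subtree. Here edge (3,2) lies in no bag, so the decomposition is invalid.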